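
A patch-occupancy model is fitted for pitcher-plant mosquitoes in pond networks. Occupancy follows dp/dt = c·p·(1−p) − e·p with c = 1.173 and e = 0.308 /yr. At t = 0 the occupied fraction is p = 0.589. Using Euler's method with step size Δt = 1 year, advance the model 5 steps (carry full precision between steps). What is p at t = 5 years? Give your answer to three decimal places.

Update rule: p ← p + [c·p·(1−p) − e·p]·Δt with Δt = 1.
step 1: Δp = +0.10255, p = 0.69155
step 2: Δp = +0.03722, p = 0.72876
step 3: Δp = +0.00741, p = 0.73617
step 4: Δp = +0.00109, p = 0.73725
step 5: Δp = +0.00015, p = 0.73740

0.737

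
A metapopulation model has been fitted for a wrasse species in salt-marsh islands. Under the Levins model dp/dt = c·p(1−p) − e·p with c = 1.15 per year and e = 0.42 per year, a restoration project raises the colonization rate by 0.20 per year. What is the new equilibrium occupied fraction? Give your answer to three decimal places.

Before: p* = 1 − 0.42/1.15 = 0.6348.
After the change, c = 1.35, e = 0.42, so p* = 1 − 0.42/1.35 = 0.6889.

0.689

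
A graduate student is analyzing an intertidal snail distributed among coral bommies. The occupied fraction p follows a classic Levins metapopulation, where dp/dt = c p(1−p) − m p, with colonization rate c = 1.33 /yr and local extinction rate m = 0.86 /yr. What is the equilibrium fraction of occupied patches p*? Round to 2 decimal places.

0.35

At equilibrium, colonization balances extinction: c·p*·(1−p*) = m·p*.
So p* = 1 − m/c = 1 − 0.86/1.33 = 1 − 0.6466 = 0.3534.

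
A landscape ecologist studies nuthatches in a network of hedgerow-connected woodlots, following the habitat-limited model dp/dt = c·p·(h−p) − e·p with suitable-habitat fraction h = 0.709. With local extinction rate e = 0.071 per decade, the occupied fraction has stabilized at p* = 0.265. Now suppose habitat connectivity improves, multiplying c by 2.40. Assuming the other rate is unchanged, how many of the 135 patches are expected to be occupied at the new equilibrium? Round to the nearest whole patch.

71

Balance c(h−p*) = e gives c = e/(0.709 − 0.26500) = 0.071/0.44400 = 0.15991.
New p* = 0.709 − e/c = 0.709 − 0.07100/0.38378 = 0.52400.
Expected occupied = 135 × 0.52400 = 70.74 ≈ 71.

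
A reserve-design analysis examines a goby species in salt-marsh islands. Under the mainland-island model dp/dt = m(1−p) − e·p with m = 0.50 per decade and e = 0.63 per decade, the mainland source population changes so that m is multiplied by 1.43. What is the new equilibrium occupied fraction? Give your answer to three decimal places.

0.532

Before: p* = 0.50/(0.50+0.63) = 0.4425.
After: m = 0.715, e = 0.63; p* = 0.715/1.3450 = 0.5316.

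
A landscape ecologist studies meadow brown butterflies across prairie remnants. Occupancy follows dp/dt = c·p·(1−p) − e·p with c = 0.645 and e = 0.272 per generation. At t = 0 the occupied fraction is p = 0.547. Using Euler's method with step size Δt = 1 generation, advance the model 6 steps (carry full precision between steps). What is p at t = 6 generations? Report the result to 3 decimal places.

Update rule: p ← p + [c·p·(1−p) − e·p]·Δt with Δt = 1.
  1  |  dp/dt·Δt = +0.011041  |  p_1 = 0.558041
  2  |  dp/dt·Δt = +0.007290  |  p_2 = 0.565331
  3  |  dp/dt·Δt = +0.004727  |  p_3 = 0.570058
  4  |  dp/dt·Δt = +0.003028  |  p_4 = 0.573087
  5  |  dp/dt·Δt = +0.001925  |  p_5 = 0.575012
  6  |  dp/dt·Δt = +0.001218  |  p_6 = 0.576229

0.576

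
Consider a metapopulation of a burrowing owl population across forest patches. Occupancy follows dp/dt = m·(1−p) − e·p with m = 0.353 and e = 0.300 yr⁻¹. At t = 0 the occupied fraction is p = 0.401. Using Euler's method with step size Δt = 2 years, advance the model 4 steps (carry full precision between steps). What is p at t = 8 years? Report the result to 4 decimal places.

0.5394

Update rule: p ← p + [m·(1−p) − e·p]·Δt with Δt = 2.
t = 2: p = 0.40100 + (+0.18229) = 0.58329
t = 4: p = 0.58329 + (-0.05578) = 0.52751
t = 6: p = 0.52751 + (+0.01707) = 0.54458
t = 8: p = 0.54458 + (-0.00522) = 0.53936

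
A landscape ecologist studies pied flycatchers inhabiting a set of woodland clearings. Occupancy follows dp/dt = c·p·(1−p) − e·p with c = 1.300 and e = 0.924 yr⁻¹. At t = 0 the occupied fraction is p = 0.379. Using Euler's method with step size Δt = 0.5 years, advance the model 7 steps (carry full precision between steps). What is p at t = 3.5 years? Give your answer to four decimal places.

0.3052

Update rule: p ← p + [c·p·(1−p) − e·p]·Δt with Δt = 0.5.
p: 0.37900 → 0.35689  (Δp = -0.02211)
p: 0.35689 → 0.34119  (Δp = -0.01569)
p: 0.34119 → 0.32967  (Δp = -0.01152)
p: 0.32967 → 0.32100  (Δp = -0.00866)
p: 0.32100 → 0.31437  (Δp = -0.00663)
p: 0.31437 → 0.30924  (Δp = -0.00514)
p: 0.30924 → 0.30521  (Δp = -0.00402)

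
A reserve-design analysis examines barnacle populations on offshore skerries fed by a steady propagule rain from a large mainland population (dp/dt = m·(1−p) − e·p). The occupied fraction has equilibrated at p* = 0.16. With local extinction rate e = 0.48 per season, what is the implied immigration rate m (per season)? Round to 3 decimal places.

0.091

At equilibrium m(1−p*) = e·p*, so m = e·p*/(1−p*).
m = 0.48 × 0.16 / 0.8400 = 0.0768/0.8400 = 0.0914.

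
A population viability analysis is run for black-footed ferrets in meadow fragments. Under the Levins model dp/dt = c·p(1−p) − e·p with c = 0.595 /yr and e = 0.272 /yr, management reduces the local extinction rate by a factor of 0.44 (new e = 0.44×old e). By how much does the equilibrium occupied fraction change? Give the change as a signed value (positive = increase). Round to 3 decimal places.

Before: p* = 1 − 0.272/0.595 = 0.5429.
After the change, c = 0.595, e = 0.11968, so p* = 1 − 0.11968/0.595 = 0.7989.
Δp* = 0.7989 − 0.5429 = +0.2560.

0.256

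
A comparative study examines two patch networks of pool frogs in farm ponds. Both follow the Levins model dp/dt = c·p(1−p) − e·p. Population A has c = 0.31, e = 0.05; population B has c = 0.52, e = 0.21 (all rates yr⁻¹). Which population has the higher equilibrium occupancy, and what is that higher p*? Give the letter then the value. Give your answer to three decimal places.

A: p*_A = 1 − 0.05/0.31 = 0.8387.
B: p*_B = 1 − 0.21/0.52 = 0.5962.
A is higher at 0.8387.

A, 0.839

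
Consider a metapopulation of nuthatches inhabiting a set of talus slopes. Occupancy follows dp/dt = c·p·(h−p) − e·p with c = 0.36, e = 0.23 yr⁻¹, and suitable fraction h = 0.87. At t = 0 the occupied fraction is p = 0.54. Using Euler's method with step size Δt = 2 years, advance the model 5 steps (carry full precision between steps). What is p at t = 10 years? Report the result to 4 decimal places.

0.2891

Update rule: p ← p + [c·p·(h−p) − e·p]·Δt with Δt = 2.
step 1: Δp = -0.12010, p = 0.41990
step 2: Δp = -0.05708, p = 0.36283
step 3: Δp = -0.03441, p = 0.32842
step 4: Δp = -0.02301, p = 0.30541
step 5: Δp = -0.01634, p = 0.28907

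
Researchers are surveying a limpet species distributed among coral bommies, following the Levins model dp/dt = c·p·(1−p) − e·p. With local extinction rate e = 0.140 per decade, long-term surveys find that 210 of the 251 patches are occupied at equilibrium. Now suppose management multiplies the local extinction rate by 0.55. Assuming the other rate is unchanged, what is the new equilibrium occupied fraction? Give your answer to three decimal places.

0.910

Observed p* = 210/251 = 0.83665.
Balance c(1−p*) = e gives c = e/(1 − 0.83665) = 0.140/0.16335 = 0.85706.
New p* = 1 − e/c = 1 − 0.07700/0.85706 = 0.91016.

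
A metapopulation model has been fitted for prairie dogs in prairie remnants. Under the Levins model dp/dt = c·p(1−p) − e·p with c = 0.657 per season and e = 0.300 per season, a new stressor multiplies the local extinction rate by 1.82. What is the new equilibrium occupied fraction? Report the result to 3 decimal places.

Before: p* = 1 − 0.300/0.657 = 0.5434.
After the change, c = 0.657, e = 0.546, so p* = 1 − 0.546/0.657 = 0.1689.

0.169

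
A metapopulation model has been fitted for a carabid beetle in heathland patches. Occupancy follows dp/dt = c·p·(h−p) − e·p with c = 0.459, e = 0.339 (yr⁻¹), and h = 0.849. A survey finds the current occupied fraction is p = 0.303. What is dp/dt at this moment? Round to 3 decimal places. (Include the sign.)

-0.027

Colonization term: c·p·(h−p) = 0.459×0.303×0.5460 = 0.07594.
Extinction term: e·p = 0.10272.
dp/dt = 0.07594 − 0.10272 = -0.02678.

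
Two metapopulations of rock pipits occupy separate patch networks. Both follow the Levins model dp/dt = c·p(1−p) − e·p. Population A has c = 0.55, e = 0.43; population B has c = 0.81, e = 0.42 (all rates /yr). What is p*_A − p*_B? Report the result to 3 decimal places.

A: p*_A = 1 − 0.43/0.55 = 0.2182.
B: p*_B = 1 − 0.42/0.81 = 0.4815.
p*_A − p*_B = 0.2182 − 0.4815 = -0.2633.

-0.263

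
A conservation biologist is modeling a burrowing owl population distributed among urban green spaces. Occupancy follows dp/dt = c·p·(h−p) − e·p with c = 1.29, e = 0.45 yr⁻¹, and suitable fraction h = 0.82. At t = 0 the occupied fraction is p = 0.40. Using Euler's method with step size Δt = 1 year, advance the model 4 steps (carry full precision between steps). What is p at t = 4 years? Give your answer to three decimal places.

0.469

Update rule: p ← p + [c·p·(h−p) − e·p]·Δt with Δt = 1.
  1  |  dp/dt·Δt = +0.036720  |  p_1 = 0.436720
  2  |  dp/dt·Δt = +0.019404  |  p_2 = 0.456124
  3  |  dp/dt·Δt = +0.008849  |  p_3 = 0.464973
  4  |  dp/dt·Δt = +0.003713  |  p_4 = 0.468686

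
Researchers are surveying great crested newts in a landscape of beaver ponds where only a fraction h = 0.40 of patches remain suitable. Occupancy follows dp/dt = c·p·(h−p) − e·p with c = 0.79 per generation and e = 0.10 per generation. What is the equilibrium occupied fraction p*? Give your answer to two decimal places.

Setting dp/dt = 0 and dividing by p* gives c·(h−p*) = e.
So p* = h − e/c = 0.40 − 0.10/0.79 = 0.40 − 0.1266 = 0.2734.

0.27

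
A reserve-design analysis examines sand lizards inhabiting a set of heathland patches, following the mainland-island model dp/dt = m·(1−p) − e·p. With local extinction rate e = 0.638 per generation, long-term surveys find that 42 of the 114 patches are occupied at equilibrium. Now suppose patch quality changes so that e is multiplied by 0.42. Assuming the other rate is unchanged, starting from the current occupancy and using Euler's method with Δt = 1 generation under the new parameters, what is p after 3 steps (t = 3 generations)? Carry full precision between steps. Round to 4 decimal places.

0.5715

Observed p* = 42/114 = 0.36842.
Balance m(1−p*) = e·p* gives m = e·p*/(1−p*) = 0.638×0.36842/0.63158 = 0.37217.
Starting from p₀ = 0.36842; update p ← p + (dp/dt)·Δt with the new parameters.
step 1: Δp = +0.13633, p = 0.50475
step 2: Δp = +0.04906, p = 0.55381
step 3: Δp = +0.01766, p = 0.57147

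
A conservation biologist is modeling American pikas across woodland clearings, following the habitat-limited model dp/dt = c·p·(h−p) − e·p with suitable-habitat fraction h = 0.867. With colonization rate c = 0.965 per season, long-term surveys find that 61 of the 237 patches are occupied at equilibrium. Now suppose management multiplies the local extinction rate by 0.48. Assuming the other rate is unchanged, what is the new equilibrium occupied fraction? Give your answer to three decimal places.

0.574

Observed p* = 61/237 = 0.25738.
Balance c(h−p*) = e gives e = 0.965×(0.867 − 0.25738) = 0.58828.
New p* = 0.867 − e/c = 0.867 − 0.28237/0.96500 = 0.57439.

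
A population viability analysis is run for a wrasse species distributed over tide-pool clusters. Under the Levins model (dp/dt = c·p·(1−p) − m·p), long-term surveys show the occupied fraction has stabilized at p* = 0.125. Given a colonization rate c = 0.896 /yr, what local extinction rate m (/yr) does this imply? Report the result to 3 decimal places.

At equilibrium c(1−p*) = m.
m = 0.896 × (1 − 0.125) = 0.896 × 0.8750 = 0.7840.

0.784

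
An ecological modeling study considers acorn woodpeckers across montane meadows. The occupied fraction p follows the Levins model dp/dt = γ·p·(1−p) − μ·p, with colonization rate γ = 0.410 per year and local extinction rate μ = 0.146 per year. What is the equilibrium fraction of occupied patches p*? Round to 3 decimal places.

0.644

Setting dp/dt = 0 and dividing through by p* gives γ·(1−p*) = μ.
So p* = 1 − μ/γ = 1 − 0.146/0.410 = 1 − 0.3561 = 0.6439.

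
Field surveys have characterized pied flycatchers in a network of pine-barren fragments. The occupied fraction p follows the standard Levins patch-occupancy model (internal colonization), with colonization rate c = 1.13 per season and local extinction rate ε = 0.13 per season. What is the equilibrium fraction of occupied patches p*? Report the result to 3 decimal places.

At equilibrium, colonization balances extinction: c·p*·(1−p*) = ε·p*.
So p* = 1 − ε/c = 1 − 0.13/1.13 = 1 − 0.1150 = 0.8850.

0.885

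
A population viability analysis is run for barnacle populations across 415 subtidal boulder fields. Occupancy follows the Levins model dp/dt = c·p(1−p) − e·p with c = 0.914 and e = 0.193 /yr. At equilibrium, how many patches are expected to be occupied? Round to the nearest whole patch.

p* = 1 − e/c = 1 − 0.193/0.914 = 0.7888.
Expected occupied patches = N × p* = 415 × 0.7888 = 327.37 ≈ 327.

327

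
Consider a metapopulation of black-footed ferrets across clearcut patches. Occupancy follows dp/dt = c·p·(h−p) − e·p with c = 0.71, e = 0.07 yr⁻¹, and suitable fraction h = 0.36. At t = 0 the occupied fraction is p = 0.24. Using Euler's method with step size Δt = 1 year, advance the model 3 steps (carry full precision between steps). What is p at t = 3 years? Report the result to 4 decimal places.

0.2493

Update rule: p ← p + [c·p·(h−p) − e·p]·Δt with Δt = 1.
t = 1: p = 0.24000 + (+0.00365) = 0.24365
t = 2: p = 0.24365 + (+0.00307) = 0.24672
t = 3: p = 0.24672 + (+0.00257) = 0.24929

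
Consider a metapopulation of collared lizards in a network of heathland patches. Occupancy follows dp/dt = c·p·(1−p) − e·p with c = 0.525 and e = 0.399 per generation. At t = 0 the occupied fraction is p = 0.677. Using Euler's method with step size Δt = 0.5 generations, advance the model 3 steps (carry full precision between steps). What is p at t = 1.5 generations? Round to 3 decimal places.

0.500

Update rule: p ← p + [c·p·(1−p) − e·p]·Δt with Δt = 0.5.
t = 0.5: p = 0.67700 + (-0.07766) = 0.59934
t = 1: p = 0.59934 + (-0.05653) = 0.54281
t = 1.5: p = 0.54281 + (-0.04315) = 0.49966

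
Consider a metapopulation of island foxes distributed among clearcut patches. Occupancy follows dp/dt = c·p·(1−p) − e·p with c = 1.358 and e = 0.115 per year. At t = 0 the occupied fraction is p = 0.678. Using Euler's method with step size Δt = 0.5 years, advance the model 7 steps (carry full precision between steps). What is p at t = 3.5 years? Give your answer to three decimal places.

0.915

Update rule: p ← p + [c·p·(1−p) − e·p]·Δt with Δt = 0.5.
p: 0.67800 → 0.78725  (Δp = +0.10925)
p: 0.78725 → 0.85571  (Δp = +0.06846)
p: 0.85571 → 0.89034  (Δp = +0.03463)
p: 0.89034 → 0.90544  (Δp = +0.01510)
p: 0.90544 → 0.91151  (Δp = +0.00607)
p: 0.91151 → 0.91387  (Δp = +0.00235)
p: 0.91387 → 0.91477  (Δp = +0.00090)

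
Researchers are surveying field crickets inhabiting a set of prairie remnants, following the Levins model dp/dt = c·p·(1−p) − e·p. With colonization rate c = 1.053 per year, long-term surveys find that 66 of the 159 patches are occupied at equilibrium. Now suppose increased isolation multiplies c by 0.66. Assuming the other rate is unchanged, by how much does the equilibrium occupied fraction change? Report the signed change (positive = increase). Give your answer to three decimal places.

Observed p* = 66/159 = 0.41509.
Balance c(1−p*) = e gives e = 1.053×(1 − 0.41509) = 0.61591.
New p* = 1 − e/c = 1 − 0.61591/0.69498 = 0.11377.
Δp* = 0.11377 − 0.41509 = -0.30132.

-0.301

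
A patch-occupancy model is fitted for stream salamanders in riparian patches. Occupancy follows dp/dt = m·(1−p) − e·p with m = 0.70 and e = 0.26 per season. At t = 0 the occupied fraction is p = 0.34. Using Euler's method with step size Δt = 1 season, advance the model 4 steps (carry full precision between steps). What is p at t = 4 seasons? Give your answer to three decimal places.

Update rule: p ← p + [m·(1−p) − e·p]·Δt with Δt = 1.
  1  |  dp/dt·Δt = +0.373600  |  p_1 = 0.713600
  2  |  dp/dt·Δt = +0.014944  |  p_2 = 0.728544
  3  |  dp/dt·Δt = +0.000598  |  p_3 = 0.729142
  4  |  dp/dt·Δt = +0.000024  |  p_4 = 0.729166

0.729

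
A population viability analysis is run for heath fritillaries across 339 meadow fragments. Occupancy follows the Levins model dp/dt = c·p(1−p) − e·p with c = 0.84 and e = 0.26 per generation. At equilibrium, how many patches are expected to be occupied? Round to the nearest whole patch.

p* = 1 − e/c = 1 − 0.26/0.84 = 0.6905.
Expected occupied patches = N × p* = 339 × 0.6905 = 234.07 ≈ 234.

234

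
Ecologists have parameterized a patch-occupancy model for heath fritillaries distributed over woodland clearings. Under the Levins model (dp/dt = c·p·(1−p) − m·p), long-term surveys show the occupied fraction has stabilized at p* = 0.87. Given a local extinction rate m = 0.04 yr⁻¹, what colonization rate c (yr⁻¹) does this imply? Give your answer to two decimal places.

0.31

At equilibrium c(1−p*) = m, so c = m/(1−p*).
c = 0.04/(1 − 0.87) = 0.04/0.1300 = 0.3077.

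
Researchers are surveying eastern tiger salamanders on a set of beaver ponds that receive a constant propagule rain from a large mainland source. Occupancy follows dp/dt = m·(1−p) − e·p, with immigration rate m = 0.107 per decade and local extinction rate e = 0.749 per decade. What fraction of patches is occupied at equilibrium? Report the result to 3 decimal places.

Setting dp/dt = 0: m − m·p* = e·p*, so m = (m+e)·p*.
p* = m/(m+e) = 0.107/(0.107+0.749) = 0.107/0.8560 = 0.1250.

0.125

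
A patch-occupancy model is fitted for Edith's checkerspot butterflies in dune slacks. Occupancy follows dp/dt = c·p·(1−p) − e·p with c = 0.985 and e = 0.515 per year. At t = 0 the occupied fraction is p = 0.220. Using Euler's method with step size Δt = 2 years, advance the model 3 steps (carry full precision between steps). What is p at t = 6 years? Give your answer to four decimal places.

Update rule: p ← p + [c·p·(1−p) − e·p]·Δt with Δt = 2.
  1  |  dp/dt·Δt = +0.111452  |  p_1 = 0.331452
  2  |  dp/dt·Δt = +0.095140  |  p_2 = 0.426592
  3  |  dp/dt·Δt = +0.042495  |  p_3 = 0.469086

0.4691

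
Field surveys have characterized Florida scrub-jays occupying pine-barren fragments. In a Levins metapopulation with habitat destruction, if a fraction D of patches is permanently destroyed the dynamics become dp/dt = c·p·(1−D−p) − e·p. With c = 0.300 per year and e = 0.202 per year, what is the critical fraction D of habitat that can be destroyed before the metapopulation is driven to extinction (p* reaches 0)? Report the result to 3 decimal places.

The nontrivial equilibrium is p* = (1−D) − e/c; extinction occurs when this hits zero.
So D_crit = 1 − e/c = 1 − 0.202/0.300 = 1 − 0.6733 = 0.3267.
Note this equals the original equilibrium occupancy — the Levins extinction-debt result.

0.327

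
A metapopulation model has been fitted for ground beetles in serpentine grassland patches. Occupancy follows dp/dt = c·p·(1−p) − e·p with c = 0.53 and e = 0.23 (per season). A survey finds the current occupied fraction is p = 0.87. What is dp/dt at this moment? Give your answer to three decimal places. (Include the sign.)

Colonization term: c·p·(1−p) = 0.53×0.87×0.1300 = 0.05994.
Extinction term: e·p = 0.20010.
dp/dt = 0.05994 − 0.20010 = -0.14016.

-0.140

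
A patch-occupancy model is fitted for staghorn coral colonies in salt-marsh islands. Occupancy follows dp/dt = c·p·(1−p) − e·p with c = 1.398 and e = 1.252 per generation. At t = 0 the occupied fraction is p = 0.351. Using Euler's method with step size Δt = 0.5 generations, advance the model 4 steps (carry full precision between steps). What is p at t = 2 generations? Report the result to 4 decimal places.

0.2072

Update rule: p ← p + [c·p·(1−p) − e·p]·Δt with Δt = 0.5.
  1  |  dp/dt·Δt = -0.060494  |  p_1 = 0.290506
  2  |  dp/dt·Δt = -0.037784  |  p_2 = 0.252721
  3  |  dp/dt·Δt = -0.026195  |  p_3 = 0.226526
  4  |  dp/dt·Δt = -0.019332  |  p_4 = 0.207194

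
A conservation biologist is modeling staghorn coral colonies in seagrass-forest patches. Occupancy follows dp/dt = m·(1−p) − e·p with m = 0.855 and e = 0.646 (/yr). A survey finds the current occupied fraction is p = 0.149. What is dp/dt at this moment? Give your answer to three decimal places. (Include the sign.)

0.631

Colonization term: m·(1−p) = 0.855×0.8510 = 0.72760.
Extinction term: e·p = 0.09625.
dp/dt = 0.72760 − 0.09625 = 0.63135.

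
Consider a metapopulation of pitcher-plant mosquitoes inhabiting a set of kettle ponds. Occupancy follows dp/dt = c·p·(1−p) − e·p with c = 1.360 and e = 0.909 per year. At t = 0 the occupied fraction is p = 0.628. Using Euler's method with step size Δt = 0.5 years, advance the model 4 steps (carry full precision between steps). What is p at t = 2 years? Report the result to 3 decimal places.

Update rule: p ← p + [c·p·(1−p) − e·p]·Δt with Δt = 0.5.
t = 0.5: p = 0.62800 + (-0.12657) = 0.50143
t = 1: p = 0.50143 + (-0.05790) = 0.44353
t = 1.5: p = 0.44353 + (-0.03375) = 0.40978
t = 2: p = 0.40978 + (-0.02178) = 0.38800

0.388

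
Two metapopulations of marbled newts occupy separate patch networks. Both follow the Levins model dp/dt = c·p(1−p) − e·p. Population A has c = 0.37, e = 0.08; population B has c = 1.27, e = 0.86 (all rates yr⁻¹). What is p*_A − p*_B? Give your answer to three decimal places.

0.461

A: p*_A = 1 − 0.08/0.37 = 0.7838.
B: p*_B = 1 − 0.86/1.27 = 0.3228.
p*_A − p*_B = 0.7838 − 0.3228 = 0.4609.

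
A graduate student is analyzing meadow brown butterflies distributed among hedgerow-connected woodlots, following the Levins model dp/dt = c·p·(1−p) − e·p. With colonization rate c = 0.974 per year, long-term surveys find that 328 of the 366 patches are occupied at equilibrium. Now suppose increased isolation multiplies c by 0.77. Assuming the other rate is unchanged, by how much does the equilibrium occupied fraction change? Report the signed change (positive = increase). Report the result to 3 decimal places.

Observed p* = 328/366 = 0.89617.
Balance c(1−p*) = e gives e = 0.974×(1 − 0.89617) = 0.10113.
New p* = 1 − e/c = 1 − 0.10113/0.74998 = 0.86516.
Δp* = 0.86516 − 0.89617 = -0.03101.

-0.031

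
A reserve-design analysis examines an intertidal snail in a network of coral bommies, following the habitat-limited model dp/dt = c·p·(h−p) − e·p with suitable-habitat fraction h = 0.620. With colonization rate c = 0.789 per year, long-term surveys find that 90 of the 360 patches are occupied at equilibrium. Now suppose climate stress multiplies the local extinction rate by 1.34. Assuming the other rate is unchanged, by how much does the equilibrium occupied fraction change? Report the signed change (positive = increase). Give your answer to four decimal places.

Observed p* = 90/360 = 0.25000.
Balance c(h−p*) = e gives e = 0.789×(0.62 − 0.25000) = 0.29193.
New p* = 0.62 − e/c = 0.62 − 0.39119/0.78900 = 0.12420.
Δp* = 0.12420 − 0.25000 = -0.12580.

-0.1258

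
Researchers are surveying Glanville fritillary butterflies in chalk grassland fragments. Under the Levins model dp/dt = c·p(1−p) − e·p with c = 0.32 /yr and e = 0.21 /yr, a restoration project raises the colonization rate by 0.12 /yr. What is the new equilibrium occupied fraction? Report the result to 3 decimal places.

Before: p* = 1 − 0.21/0.32 = 0.3438.
After the change, c = 0.44, e = 0.21, so p* = 1 − 0.21/0.44 = 0.5227.

0.523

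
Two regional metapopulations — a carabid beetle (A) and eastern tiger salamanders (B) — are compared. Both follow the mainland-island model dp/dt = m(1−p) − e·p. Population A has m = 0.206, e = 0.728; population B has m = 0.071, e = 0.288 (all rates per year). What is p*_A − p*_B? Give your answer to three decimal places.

A: p*_A = m/(m+e) = 0.206/0.9340 = 0.2206.
B: p*_B = 0.071/0.3590 = 0.1978.
p*_A − p*_B = 0.2206 − 0.1978 = 0.0228.

0.023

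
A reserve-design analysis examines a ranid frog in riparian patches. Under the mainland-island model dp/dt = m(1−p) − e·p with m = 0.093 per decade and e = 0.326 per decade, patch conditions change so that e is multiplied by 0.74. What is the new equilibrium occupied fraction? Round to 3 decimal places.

0.278

Before: p* = 0.093/(0.093+0.326) = 0.2220.
After: m = 0.093, e = 0.24124; p* = 0.093/0.3342 = 0.2782.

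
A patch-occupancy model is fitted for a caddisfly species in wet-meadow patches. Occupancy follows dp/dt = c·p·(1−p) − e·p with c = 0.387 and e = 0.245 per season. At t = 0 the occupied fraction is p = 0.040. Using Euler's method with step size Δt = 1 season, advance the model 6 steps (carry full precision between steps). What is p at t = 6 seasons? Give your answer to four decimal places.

0.0793

Update rule: p ← p + [c·p·(1−p) − e·p]·Δt with Δt = 1.
t = 1: p = 0.04000 + (+0.00506) = 0.04506
t = 2: p = 0.04506 + (+0.00561) = 0.05067
t = 3: p = 0.05067 + (+0.00620) = 0.05688
t = 4: p = 0.05688 + (+0.00682) = 0.06370
t = 5: p = 0.06370 + (+0.00748) = 0.07118
t = 6: p = 0.07118 + (+0.00815) = 0.07932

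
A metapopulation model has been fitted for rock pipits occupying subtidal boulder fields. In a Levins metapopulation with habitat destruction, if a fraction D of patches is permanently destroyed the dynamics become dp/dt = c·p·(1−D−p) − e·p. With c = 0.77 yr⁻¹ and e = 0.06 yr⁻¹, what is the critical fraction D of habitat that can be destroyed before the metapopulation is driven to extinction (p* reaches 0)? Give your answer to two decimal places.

0.92

The nontrivial equilibrium is p* = (1−D) − e/c; extinction occurs when this hits zero.
So D_crit = 1 − e/c = 1 − 0.06/0.77 = 1 − 0.0779 = 0.9221.
This equals the undisturbed p*, a classic result of Lande's extension.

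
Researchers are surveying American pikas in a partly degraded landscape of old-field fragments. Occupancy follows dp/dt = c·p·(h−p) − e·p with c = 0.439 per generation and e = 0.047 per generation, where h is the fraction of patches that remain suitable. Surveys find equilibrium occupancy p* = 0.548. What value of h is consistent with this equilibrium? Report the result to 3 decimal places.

0.655

At equilibrium c(h−p*) = e, so h = p* + e/c.
h = 0.548 + 0.047/0.439 = 0.548 + 0.1071 = 0.6551.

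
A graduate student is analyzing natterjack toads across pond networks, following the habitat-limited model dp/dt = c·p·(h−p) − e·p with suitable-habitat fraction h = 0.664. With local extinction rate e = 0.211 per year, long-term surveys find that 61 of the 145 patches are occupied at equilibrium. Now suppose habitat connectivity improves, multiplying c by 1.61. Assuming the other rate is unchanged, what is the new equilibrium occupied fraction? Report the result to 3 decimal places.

Observed p* = 61/145 = 0.42069.
Balance c(h−p*) = e gives c = e/(0.664 − 0.42069) = 0.211/0.24331 = 0.86721.
New p* = 0.664 − e/c = 0.664 − 0.21100/1.39621 = 0.51288.

0.513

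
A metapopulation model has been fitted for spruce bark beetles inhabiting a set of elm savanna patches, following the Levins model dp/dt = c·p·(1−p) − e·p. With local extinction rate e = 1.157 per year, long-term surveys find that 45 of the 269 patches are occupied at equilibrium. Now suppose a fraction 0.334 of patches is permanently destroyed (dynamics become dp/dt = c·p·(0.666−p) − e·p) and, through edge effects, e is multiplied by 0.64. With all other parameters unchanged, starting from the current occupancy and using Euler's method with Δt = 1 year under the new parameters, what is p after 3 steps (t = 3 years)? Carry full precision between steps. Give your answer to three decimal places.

Observed p* = 45/269 = 0.16729.
Balance c(1−p*) = e gives c = e/(1 − 0.16729) = 1.157/0.83271 = 1.38943.
Starting from p₀ = 0.16729; update p ← p + (dp/dt)·Δt with the new parameters.
p: 0.16729 → 0.15933  (Δp = -0.00795)
p: 0.15933 → 0.15352  (Δp = -0.00582)
p: 0.15352 → 0.14915  (Δp = -0.00436)

0.149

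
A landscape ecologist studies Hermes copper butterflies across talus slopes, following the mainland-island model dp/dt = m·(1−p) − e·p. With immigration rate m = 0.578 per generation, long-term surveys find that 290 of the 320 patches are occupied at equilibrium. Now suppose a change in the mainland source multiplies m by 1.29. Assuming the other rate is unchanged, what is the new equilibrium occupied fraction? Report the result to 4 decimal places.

Observed p* = 290/320 = 0.90625.
Balance m(1−p*) = e·p* gives e = m(1−p*)/p* = 0.578×0.09375/0.90625 = 0.05979.
New p* = m/(m+e) = 0.74562/(0.74562+0.05979) = 0.92576.

0.9258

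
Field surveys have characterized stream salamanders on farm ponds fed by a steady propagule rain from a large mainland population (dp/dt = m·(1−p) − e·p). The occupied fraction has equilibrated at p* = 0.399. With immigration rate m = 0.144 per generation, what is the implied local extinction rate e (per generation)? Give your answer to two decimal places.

0.22

At equilibrium m(1−p*) = e·p*, so e = m(1−p*)/p*.
e = 0.144 × 0.6010 / 0.399 = 0.2169.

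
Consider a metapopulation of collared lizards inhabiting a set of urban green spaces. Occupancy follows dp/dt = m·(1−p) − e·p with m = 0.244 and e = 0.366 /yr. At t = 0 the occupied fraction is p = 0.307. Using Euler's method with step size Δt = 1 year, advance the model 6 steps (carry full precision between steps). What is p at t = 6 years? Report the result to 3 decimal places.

0.400

Update rule: p ← p + [m·(1−p) − e·p]·Δt with Δt = 1.
  1  |  dp/dt·Δt = +0.056730  |  p_1 = 0.363730
  2  |  dp/dt·Δt = +0.022125  |  p_2 = 0.385855
  3  |  dp/dt·Δt = +0.008629  |  p_3 = 0.394483
  4  |  dp/dt·Δt = +0.003365  |  p_4 = 0.397848
  5  |  dp/dt·Δt = +0.001312  |  p_5 = 0.399161
  6  |  dp/dt·Δt = +0.000512  |  p_6 = 0.399673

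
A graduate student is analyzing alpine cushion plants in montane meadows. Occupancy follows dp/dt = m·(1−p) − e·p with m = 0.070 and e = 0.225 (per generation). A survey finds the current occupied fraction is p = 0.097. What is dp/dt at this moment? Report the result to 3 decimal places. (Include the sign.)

Colonization term: m·(1−p) = 0.070×0.9030 = 0.06321.
Extinction term: e·p = 0.02183.
dp/dt = 0.06321 − 0.02183 = 0.04139.

0.041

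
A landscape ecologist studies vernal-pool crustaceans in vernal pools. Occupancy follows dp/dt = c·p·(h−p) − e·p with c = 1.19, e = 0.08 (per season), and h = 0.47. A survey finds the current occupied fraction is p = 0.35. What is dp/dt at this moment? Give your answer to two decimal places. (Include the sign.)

0.02

Colonization term: c·p·(h−p) = 1.19×0.35×0.1200 = 0.04998.
Extinction term: e·p = 0.02800.
dp/dt = 0.04998 − 0.02800 = 0.02198.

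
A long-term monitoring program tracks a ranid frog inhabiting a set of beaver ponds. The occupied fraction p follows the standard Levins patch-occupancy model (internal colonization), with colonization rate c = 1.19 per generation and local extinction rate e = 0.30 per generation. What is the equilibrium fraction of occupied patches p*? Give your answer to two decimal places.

0.75

At equilibrium, colonization balances extinction: c·p*·(1−p*) = e·p*.
So p* = 1 − e/c = 1 − 0.30/1.19 = 1 − 0.2521 = 0.7479.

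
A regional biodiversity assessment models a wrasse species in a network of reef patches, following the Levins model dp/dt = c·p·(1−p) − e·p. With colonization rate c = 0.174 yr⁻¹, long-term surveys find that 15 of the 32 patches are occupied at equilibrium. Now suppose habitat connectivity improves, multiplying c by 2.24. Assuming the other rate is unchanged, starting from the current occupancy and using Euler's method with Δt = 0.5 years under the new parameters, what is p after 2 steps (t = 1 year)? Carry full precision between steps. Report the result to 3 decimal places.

Observed p* = 15/32 = 0.46875.
Balance c(1−p*) = e gives e = 0.174×(1 − 0.46875) = 0.09244.
Starting from p₀ = 0.46875; update p ← p + (dp/dt)·Δt with the new parameters.
  1  |  dp/dt·Δt = +0.026865  |  p_1 = 0.495615
  2  |  dp/dt·Δt = +0.025810  |  p_2 = 0.521424

0.521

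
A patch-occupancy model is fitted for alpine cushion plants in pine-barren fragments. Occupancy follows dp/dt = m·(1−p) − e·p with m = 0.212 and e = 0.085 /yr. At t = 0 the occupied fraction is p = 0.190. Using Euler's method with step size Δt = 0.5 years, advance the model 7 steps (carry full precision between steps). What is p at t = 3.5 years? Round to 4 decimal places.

0.5438

Update rule: p ← p + [m·(1−p) − e·p]·Δt with Δt = 0.5.
step 1: Δp = +0.07779, p = 0.26778
step 2: Δp = +0.06623, p = 0.33402
step 3: Δp = +0.05640, p = 0.39042
step 4: Δp = +0.04802, p = 0.43844
step 5: Δp = +0.04089, p = 0.47933
step 6: Δp = +0.03482, p = 0.51415
step 7: Δp = +0.02965, p = 0.54380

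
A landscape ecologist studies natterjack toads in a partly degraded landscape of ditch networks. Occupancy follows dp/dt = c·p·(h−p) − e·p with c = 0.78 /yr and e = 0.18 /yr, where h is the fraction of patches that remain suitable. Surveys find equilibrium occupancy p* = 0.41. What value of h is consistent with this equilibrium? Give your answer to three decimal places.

0.641

At equilibrium c(h−p*) = e, so h = p* + e/c.
h = 0.41 + 0.18/0.78 = 0.41 + 0.2308 = 0.6408.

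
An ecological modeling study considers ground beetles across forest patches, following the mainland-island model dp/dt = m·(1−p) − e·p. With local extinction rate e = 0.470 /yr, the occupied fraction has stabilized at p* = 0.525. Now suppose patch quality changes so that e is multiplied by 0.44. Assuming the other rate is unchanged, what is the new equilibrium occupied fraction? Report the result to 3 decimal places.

Balance m(1−p*) = e·p* gives m = e·p*/(1−p*) = 0.470×0.52500/0.47500 = 0.51947.
New p* = m/(m+e) = 0.51947/(0.51947+0.20680) = 0.71526.

0.715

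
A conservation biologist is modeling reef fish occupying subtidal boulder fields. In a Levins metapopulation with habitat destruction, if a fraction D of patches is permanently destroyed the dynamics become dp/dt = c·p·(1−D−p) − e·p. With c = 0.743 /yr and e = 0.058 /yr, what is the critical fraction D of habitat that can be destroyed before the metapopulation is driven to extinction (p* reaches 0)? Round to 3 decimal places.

0.922

The nontrivial equilibrium is p* = (1−D) − e/c; extinction occurs when this hits zero.
So D_crit = 1 − e/c = 1 − 0.058/0.743 = 1 − 0.0781 = 0.9219.
This equals the undisturbed p*, a classic result of Lande's extension.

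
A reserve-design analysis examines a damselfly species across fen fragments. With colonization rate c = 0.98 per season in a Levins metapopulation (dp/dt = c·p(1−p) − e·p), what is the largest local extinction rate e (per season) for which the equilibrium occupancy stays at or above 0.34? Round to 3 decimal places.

0.647

1 − e/c ≥ 0.34 ⇒ e ≤ c(1 − 0.34) = 0.98 × 0.6600.
e_max = 0.6468.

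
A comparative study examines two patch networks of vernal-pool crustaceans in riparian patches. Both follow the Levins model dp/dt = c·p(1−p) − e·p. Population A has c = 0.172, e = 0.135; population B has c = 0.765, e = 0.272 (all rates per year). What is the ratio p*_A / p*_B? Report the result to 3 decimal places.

0.334

A: p*_A = 1 − 0.135/0.172 = 0.2151.
B: p*_B = 1 − 0.272/0.765 = 0.6444.
p*_A / p*_B = 0.2151/0.6444 = 0.3338.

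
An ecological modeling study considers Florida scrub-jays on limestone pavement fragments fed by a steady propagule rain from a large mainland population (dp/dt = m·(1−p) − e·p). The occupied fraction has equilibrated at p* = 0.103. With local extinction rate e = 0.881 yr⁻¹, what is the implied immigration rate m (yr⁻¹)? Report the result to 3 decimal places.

At equilibrium m(1−p*) = e·p*, so m = e·p*/(1−p*).
m = 0.881 × 0.103 / 0.8970 = 0.0907/0.8970 = 0.1012.

0.101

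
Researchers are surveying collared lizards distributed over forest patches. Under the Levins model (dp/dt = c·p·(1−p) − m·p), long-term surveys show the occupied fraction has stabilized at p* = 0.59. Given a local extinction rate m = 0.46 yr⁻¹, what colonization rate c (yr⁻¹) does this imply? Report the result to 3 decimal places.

1.122

At equilibrium c(1−p*) = m, so c = m/(1−p*).
c = 0.46/(1 − 0.59) = 0.46/0.4100 = 1.1220.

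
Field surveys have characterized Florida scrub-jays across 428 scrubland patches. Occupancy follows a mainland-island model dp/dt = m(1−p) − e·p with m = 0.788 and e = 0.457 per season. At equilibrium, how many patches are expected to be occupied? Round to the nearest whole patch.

271

p* = m/(m+e) = 0.788/1.2450 = 0.6329.
Expected occupied patches = N × p* = 428 × 0.6329 = 270.89 ≈ 271.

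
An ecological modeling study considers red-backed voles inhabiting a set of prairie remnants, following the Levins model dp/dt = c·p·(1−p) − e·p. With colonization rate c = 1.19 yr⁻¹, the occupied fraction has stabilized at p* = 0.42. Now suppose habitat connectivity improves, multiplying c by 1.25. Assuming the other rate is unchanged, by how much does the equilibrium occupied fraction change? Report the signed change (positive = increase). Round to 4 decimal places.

0.1160

Balance c(1−p*) = e gives e = 1.19×(1 − 0.42000) = 0.69020.
New p* = 1 − e/c = 1 − 0.69020/1.48750 = 0.53600.
Δp* = 0.53600 − 0.42000 = +0.11600.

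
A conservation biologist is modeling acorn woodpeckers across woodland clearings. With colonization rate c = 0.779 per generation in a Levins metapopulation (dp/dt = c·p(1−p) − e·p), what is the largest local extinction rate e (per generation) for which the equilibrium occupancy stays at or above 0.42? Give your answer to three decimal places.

0.452

1 − e/c ≥ 0.42 ⇒ e ≤ c(1 − 0.42) = 0.779 × 0.5800.
e_max = 0.4518.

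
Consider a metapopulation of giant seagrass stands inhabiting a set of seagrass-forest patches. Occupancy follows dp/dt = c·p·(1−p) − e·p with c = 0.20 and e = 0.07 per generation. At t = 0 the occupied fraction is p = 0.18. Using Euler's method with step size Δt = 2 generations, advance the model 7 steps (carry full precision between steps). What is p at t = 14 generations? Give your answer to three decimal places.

0.455

Update rule: p ← p + [c·p·(1−p) − e·p]·Δt with Δt = 2.
step 1: Δp = +0.03384, p = 0.21384
step 2: Δp = +0.03731, p = 0.25115
step 3: Δp = +0.04007, p = 0.29122
step 4: Δp = +0.04179, p = 0.33301
step 5: Δp = +0.04222, p = 0.37523
step 6: Δp = +0.04124, p = 0.41647
step 7: Δp = +0.03890, p = 0.45538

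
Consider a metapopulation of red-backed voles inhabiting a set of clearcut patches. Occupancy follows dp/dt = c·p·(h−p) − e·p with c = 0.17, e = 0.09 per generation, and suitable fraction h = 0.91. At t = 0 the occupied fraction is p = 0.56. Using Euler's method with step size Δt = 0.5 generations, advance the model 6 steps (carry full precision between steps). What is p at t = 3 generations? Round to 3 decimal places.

Update rule: p ← p + [c·p·(h−p) − e·p]·Δt with Δt = 0.5.
step 1: Δp = -0.00854, p = 0.55146
step 2: Δp = -0.00801, p = 0.54345
step 3: Δp = -0.00752, p = 0.53593
step 4: Δp = -0.00708, p = 0.52885
step 5: Δp = -0.00666, p = 0.52219
step 6: Δp = -0.00628, p = 0.51590

0.516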